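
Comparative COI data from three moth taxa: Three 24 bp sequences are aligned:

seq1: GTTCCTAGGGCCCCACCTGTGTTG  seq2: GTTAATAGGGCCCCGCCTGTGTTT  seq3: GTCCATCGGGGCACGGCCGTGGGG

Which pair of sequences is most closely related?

seq1 and seq2

seq1–seq2: 4/24 differ, p = 0.167, d = 0.188.
seq1–seq3: 10/24 differ, p = 0.417, d = 0.608.
seq2–seq3: 10/24 differ, p = 0.417, d = 0.608.
The smallest distance is between seq1 and seq2.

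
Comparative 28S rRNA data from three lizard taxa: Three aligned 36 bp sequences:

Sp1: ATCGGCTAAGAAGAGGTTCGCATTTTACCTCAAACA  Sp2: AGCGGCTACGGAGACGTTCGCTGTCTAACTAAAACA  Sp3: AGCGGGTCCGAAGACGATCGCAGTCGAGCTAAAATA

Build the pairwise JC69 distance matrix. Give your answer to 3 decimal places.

Sp1–Sp2: 9/36 sites differ → p = 0.25, d = −0.75 ln(1 − 0.333333) = 0.304098 ≈ 0.304.
Sp1–Sp3: 12/36 sites differ → p ≈ 0.333333, d = −0.75 ln(1 − 0.444444) = 0.440839 ≈ 0.441.
Sp2–Sp3: 8/36 sites differ → p ≈ 0.222222, d = −0.75 ln(1 − 0.296296) = 0.263548 ≈ 0.264.

d(Sp1,Sp2) = 0.304, d(Sp1,Sp3) = 0.441, d(Sp2,Sp3) = 0.264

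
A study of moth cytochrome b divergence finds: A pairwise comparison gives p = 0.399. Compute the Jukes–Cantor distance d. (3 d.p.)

0.569

d = −(3/4) ln(1 − 4p/3) = −0.75 ln(1 − 0.532) = −0.75 ln(0.468)
  = −0.75 × (-0.759287) = 0.569465 substitutions/site.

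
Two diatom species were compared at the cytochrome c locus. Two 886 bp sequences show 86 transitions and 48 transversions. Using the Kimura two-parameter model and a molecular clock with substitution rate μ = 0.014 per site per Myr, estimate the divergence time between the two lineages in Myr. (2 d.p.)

P = 86/886 ≈ 0.097065 and Q = 48/886 ≈ 0.054176.
Under the Kimura two-parameter model, d = −½ ln(1 − 2P − Q) − ¼ ln(1 − 2Q).
1 − 2P − Q = 0.751694, giving −½ ln(0.751694) = 0.142713.
1 − 2Q = 0.891648, giving −¼ ln(0.891648) = 0.028671.
d = 0.142713 + 0.028671 = 0.171384.
Under a molecular clock d = 2μt, so t = d/(2μ) = 0.171384 / (2 × 0.014) = 6.12 Myr.

6.12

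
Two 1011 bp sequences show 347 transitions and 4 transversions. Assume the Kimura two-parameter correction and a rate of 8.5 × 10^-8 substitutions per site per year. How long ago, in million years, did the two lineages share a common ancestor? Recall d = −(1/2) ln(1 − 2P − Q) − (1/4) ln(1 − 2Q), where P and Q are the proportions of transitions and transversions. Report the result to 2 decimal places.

P = 347/1011 ≈ 0.343225 and Q = 4/1011 ≈ 0.003956.
Under the Kimura two-parameter model, d = −½ ln(1 − 2P − Q) − ¼ ln(1 − 2Q).
1 − 2P − Q = 0.309594, giving −½ ln(0.309594) = 0.586247.
1 − 2Q = 0.992088, giving −¼ ln(0.992088) = 0.001986.
d = 0.586247 + 0.001986 = 0.588233.
Under a molecular clock d = 2μt, so t = d/(2μ) = 0.588233 / (2 × 8.5 × 10^-8) = 3.46 million years.

3.46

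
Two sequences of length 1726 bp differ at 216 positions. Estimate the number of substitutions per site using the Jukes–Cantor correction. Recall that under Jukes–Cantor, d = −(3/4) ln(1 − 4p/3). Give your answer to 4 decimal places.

p = 216/1726 ≈ 0.125145.
d = −(3/4) ln(1 − 4p/3) = −0.75 ln(1 − 0.16686) = −0.75 ln(0.83314)
  = −0.75 × (-0.182554) = 0.136916 substitutions/site.

0.1369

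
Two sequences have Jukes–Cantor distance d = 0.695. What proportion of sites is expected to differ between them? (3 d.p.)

p = (3/4)(1 − e^(−4d/3)) = 0.75 × (1 − e^(-0.926667)) = 0.75 × (1 − 0.395871) = 0.453097.

0.453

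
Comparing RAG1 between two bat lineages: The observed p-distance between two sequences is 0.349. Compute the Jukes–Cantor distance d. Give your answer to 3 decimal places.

d = −(3/4) ln(1 − 4p/3) = −0.75 ln(1 − 0.465333) = −0.75 ln(0.534667)
  = −0.75 × (-0.626111) = 0.469583 substitutions/site.

0.470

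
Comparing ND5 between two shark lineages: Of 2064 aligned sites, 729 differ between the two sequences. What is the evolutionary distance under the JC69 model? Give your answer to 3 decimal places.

0.477

p = 729/2064 ≈ 0.353198.
d = −(3/4) ln(1 − 4p/3) = −0.75 ln(1 − 0.470931) = −0.75 ln(0.529069)
  = −0.75 × (-0.636636) = 0.477477 substitutions/site.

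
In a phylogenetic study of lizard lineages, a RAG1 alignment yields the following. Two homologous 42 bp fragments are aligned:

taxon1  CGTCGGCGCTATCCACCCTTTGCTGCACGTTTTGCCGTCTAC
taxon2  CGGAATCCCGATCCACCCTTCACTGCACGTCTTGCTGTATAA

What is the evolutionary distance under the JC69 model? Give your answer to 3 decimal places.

0.360

The sequences differ at 12 of 42 sites, so p = 12/42 ≈ 0.285714.
d = −(3/4) ln(1 − 4p/3) = −0.75 ln(1 − 0.380952) = −0.75 ln(0.619048)
  = −0.75 × (-0.479572) = 0.359679 substitutions/site.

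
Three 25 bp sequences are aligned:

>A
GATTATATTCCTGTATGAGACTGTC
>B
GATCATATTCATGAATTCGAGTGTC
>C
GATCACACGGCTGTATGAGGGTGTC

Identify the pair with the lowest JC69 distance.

A–B: 6/25 differ, p = 0.240, d = 0.289.
A–C: 7/25 differ, p = 0.280, d = 0.351.
B–C: 9/25 differ, p = 0.360, d = 0.490.
The smallest distance is between A and B.

A and B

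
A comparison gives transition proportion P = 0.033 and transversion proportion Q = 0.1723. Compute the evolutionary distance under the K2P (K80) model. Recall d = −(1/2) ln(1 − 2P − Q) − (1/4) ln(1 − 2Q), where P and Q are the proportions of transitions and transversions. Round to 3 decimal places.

Under the Kimura two-parameter model, d = −½ ln(1 − 2P − Q) − ¼ ln(1 − 2Q).
1 − 2P − Q = 0.7617, giving −½ ln(0.7617) = 0.136101.
1 − 2Q = 0.6554, giving −¼ ln(0.6554) = 0.105627.
d = 0.136101 + 0.105627 = 0.241728.

0.242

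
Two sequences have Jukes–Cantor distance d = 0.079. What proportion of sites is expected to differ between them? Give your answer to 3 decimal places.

p = (3/4)(1 − e^(−4d/3)) = 0.75 × (1 − e^(-0.105333)) = 0.75 × (1 − 0.900025) = 0.074981.

0.075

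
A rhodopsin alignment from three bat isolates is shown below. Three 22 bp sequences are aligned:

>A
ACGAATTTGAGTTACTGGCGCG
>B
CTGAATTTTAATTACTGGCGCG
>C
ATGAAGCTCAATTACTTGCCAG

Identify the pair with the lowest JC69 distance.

A–B: 4/22 differ, p = 0.182, d = 0.208.
A–C: 8/22 differ, p = 0.364, d = 0.497.
B–C: 7/22 differ, p = 0.318, d = 0.414.
The smallest distance is between A and B.

A and B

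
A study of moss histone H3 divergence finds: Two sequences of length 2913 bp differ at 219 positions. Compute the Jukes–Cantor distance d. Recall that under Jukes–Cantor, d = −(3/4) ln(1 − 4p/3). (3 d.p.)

p = 219/2913 ≈ 0.07518.
d = −(3/4) ln(1 − 4p/3) = −0.75 ln(1 − 0.10024) = −0.75 ln(0.89976)
  = −0.75 × (-0.105627) = 0.079220 substitutions/site.

0.079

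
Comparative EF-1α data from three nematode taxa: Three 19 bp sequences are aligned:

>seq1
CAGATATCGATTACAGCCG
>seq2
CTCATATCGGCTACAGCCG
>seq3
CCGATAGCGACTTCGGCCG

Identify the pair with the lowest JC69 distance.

seq1 and seq2

seq1–seq2: 4/19 differ, p = 0.211, d = 0.247.
seq1–seq3: 5/19 differ, p = 0.263, d = 0.324.
seq2–seq3: 6/19 differ, p = 0.316, d = 0.410.
The smallest distance is between seq1 and seq2.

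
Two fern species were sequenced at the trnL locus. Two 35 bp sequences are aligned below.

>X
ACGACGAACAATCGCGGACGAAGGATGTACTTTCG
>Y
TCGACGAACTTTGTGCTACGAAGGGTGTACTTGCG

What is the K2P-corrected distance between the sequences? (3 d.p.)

0.369

Of 35 sites, 1 differences are transitions and 9 are transversions, so P = 1/35 ≈ 0.028571 and Q = 9/35 ≈ 0.257143.
Under the Kimura two-parameter model, d = −½ ln(1 − 2P − Q) − ¼ ln(1 − 2Q).
1 − 2P − Q = 0.685715, giving −½ ln(0.685715) = 0.188647.
1 − 2Q = 0.485714, giving −¼ ln(0.485714) = 0.180534.
d = 0.188647 + 0.180534 = 0.369181.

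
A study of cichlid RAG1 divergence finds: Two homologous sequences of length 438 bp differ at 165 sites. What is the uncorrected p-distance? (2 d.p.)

p = 165/438 = 0.376712… ≈ 0.38 (to 2 d.p.).

0.38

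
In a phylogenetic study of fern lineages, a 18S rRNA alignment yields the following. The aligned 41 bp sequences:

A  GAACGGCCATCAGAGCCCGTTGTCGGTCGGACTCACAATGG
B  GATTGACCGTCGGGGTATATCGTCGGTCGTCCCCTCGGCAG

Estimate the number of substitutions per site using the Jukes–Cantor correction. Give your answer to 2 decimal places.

0.72

The sequences differ at 19 of 41 sites, so p = 19/41 ≈ 0.463415.
d = −(3/4) ln(1 − 4p/3) = −0.75 ln(1 − 0.617887) = −0.75 ln(0.382113)
  = −0.75 × (-0.962039) = 0.721529 substitutions/site.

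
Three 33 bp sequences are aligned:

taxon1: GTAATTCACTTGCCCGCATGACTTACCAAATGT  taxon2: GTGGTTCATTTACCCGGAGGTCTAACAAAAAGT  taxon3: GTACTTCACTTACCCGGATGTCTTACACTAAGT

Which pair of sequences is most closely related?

taxon2 and taxon3

taxon1–taxon2: 10/33 differ, p = 0.303, d = 0.388.
taxon1–taxon3: 8/33 differ, p = 0.242, d = 0.293.
taxon2–taxon3: 7/33 differ, p = 0.212, d = 0.249.
The smallest distance is between taxon2 and taxon3.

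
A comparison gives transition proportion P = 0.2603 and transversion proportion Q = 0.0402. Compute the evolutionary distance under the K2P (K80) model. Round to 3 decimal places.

Under the Kimura two-parameter model, d = −½ ln(1 − 2P − Q) − ¼ ln(1 − 2Q).
1 − 2P − Q = 0.4392, giving −½ ln(0.4392) = 0.411400.
1 − 2Q = 0.9196, giving −¼ ln(0.9196) = 0.020954.
d = 0.411400 + 0.020954 = 0.432354.

0.432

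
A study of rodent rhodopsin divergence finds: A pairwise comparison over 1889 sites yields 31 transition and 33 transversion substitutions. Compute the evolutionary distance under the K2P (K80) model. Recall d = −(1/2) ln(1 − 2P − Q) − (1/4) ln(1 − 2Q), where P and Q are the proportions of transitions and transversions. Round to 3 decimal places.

0.035

P = 31/1889 ≈ 0.016411 and Q = 33/1889 ≈ 0.01747.
Under the Kimura two-parameter model, d = −½ ln(1 − 2P − Q) − ¼ ln(1 − 2Q).
1 − 2P − Q = 0.949708, giving −½ ln(0.949708) = 0.025800.
1 − 2Q = 0.96506, giving −¼ ln(0.96506) = 0.008891.
d = 0.025800 + 0.008891 = 0.034691.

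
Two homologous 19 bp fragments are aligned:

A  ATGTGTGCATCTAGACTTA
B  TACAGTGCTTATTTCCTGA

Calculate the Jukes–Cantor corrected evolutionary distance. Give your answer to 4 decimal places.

0.9074

The sequences differ at 10 of 19 sites (1, 2, 3, 4, 9, 11, 13, 14, 15, 18), so p = 10/19 ≈ 0.526316.
d = −(3/4) ln(1 − 4p/3) = −0.75 ln(1 − 0.701755) = −0.75 ln(0.298245)
  = −0.75 × (-1.209840) = 0.907380 substitutions/site.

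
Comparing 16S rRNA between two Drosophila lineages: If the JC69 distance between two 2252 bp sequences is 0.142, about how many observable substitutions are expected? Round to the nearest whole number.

291

Invert JC69: p = (3/4)(1 − e^(−4d/3)) = 0.75 × (1 − e^(-0.189333)) = 0.75 × (1 − 0.827511) = 0.129367.
Expected differing sites = pL ≈ 0.129367 × 2252 = 291.334484 ≈ 291.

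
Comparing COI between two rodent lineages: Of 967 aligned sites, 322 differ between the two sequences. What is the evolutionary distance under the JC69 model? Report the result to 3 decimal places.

0.440

p = 322/967 ≈ 0.332989.
d = −(3/4) ln(1 − 4p/3) = −0.75 ln(1 − 0.443985) = −0.75 ln(0.556015)
  = −0.75 × (-0.586960) = 0.440220 substitutions/site.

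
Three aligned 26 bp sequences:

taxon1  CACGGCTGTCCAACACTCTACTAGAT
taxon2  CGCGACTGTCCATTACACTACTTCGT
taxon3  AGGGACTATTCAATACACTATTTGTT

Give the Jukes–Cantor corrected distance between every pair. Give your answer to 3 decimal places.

taxon1–taxon2: 8/26 sites differ → p ≈ 0.307692, d = −0.75 ln(1 − 0.410256) = 0.396050 ≈ 0.396.
taxon1–taxon3: 11/26 sites differ → p ≈ 0.423077, d = −0.75 ln(1 − 0.564103) = 0.622762 ≈ 0.623.
taxon2–taxon3: 8/26 sites differ → p ≈ 0.307692, d = −0.75 ln(1 − 0.410256) = 0.396050 ≈ 0.396.

d(taxon1,taxon2) = 0.396, d(taxon1,taxon3) = 0.623, d(taxon2,taxon3) = 0.396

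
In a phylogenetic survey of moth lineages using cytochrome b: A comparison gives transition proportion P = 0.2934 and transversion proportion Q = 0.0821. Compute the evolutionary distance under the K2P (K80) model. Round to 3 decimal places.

0.598

Under the Kimura two-parameter model, d = −½ ln(1 − 2P − Q) − ¼ ln(1 − 2Q).
1 − 2P − Q = 0.3311, giving −½ ln(0.3311) = 0.552667.
1 − 2Q = 0.8358, giving −¼ ln(0.8358) = 0.044841.
d = 0.552667 + 0.044841 = 0.597508.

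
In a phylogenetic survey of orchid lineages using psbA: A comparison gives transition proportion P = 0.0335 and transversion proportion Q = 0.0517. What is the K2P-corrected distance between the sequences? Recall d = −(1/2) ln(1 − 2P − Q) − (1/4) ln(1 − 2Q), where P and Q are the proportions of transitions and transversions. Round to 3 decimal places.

0.090

Under the Kimura two-parameter model, d = −½ ln(1 − 2P − Q) − ¼ ln(1 − 2Q).
1 − 2P − Q = 0.8813, giving −½ ln(0.8813) = 0.063179.
1 − 2Q = 0.8966, giving −¼ ln(0.8966) = 0.027286.
d = 0.063179 + 0.027286 = 0.090465.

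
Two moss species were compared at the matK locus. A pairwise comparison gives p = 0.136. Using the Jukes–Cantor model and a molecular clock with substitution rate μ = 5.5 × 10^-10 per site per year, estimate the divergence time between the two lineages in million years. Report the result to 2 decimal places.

136.42

d = −(3/4) ln(1 − 4p/3) = −0.75 ln(1 − 0.181333) = −0.75 ln(0.818667)
  = −0.75 × (-0.200078) = 0.150059 substitutions/site.
Under a molecular clock d = 2μt, so t = d/(2μ) = 0.150059 / (2 × 5.5 × 10^-10) = 136.42 million years.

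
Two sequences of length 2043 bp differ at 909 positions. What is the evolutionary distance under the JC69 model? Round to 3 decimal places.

0.675

p = 909/2043 ≈ 0.444934.
d = −(3/4) ln(1 − 4p/3) = −0.75 ln(1 − 0.593245) = −0.75 ln(0.406755)
  = −0.75 × (-0.899544) = 0.674658 substitutions/site.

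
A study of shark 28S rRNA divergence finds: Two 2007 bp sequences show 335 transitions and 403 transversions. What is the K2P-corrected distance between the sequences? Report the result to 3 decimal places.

0.511

P = 335/2007 ≈ 0.166916 and Q = 403/2007 ≈ 0.200797.
Under the Kimura two-parameter model, d = −½ ln(1 − 2P − Q) − ¼ ln(1 − 2Q).
1 − 2P − Q = 0.465371, giving −½ ln(0.465371) = 0.382460.
1 − 2Q = 0.598406, giving −¼ ln(0.598406) = 0.128371.
d = 0.382460 + 0.128371 = 0.510831.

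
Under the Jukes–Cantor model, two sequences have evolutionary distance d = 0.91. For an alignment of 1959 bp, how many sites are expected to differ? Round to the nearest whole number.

1033

Invert JC69: p = (3/4)(1 − e^(−4d/3)) = 0.75 × (1 − e^(-1.213333)) = 0.75 × (1 − 0.297205) = 0.527096.
Expected differing sites = pL ≈ 0.527096 × 1959 = 1032.581064 ≈ 1033.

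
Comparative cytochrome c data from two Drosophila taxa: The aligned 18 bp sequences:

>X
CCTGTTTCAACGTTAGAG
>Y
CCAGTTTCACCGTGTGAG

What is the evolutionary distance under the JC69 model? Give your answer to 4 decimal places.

0.2635

The sequences differ at 4 of 18 sites (3, 10, 14, 15), so p = 4/18 ≈ 0.222222.
d = −(3/4) ln(1 − 4p/3) = −0.75 ln(1 − 0.296296) = −0.75 ln(0.703704)
  = −0.75 × (-0.351397) = 0.263548 substitutions/site.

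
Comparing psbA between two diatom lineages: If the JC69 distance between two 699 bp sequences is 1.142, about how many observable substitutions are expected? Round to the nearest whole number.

410

Invert JC69: p = (3/4)(1 − e^(−4d/3)) = 0.75 × (1 − e^(-1.522667)) = 0.75 × (1 − 0.218129) = 0.586403.
Expected differing sites = pL ≈ 0.586403 × 699 = 409.895697 ≈ 410.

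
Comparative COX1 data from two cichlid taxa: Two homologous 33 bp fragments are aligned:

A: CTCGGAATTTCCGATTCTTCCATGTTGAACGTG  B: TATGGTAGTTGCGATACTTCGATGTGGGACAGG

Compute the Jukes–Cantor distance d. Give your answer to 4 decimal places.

0.4975

The sequences differ at 12 of 33 sites, so p = 12/33 ≈ 0.363636.
d = −(3/4) ln(1 − 4p/3) = −0.75 ln(1 − 0.484848) = −0.75 ln(0.515152)
  = −0.75 × (-0.663293) = 0.497470 substitutions/site.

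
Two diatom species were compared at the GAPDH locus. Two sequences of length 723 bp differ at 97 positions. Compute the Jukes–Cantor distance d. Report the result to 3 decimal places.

p = 97/723 ≈ 0.134163.
d = −(3/4) ln(1 − 4p/3) = −0.75 ln(1 − 0.178884) = −0.75 ln(0.821116)
  = −0.75 × (-0.197091) = 0.147818 substitutions/site.

0.148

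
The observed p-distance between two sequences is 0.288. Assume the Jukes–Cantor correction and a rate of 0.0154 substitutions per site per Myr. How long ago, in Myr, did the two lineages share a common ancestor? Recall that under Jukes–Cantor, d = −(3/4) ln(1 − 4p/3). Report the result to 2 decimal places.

11.80

d = −(3/4) ln(1 − 4p/3) = −0.75 ln(1 − 0.384) = −0.75 ln(0.616)
  = −0.75 × (-0.484508) = 0.363381 substitutions/site.
Under a molecular clock d = 2μt, so t = d/(2μ) = 0.363381 / (2 × 0.0154) = 11.80 Myr.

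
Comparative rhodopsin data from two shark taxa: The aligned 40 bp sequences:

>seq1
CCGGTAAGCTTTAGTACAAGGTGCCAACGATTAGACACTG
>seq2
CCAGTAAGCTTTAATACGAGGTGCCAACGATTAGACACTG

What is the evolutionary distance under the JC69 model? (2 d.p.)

The sequences differ at 3 of 40 sites (3, 14, 18), so p = 3/40 = 0.075.
d = −(3/4) ln(1 − 4p/3) = −0.75 ln(1 − 0.1) = −0.75 ln(0.9)
  = −0.75 × (-0.105361) = 0.079021 substitutions/site.

0.08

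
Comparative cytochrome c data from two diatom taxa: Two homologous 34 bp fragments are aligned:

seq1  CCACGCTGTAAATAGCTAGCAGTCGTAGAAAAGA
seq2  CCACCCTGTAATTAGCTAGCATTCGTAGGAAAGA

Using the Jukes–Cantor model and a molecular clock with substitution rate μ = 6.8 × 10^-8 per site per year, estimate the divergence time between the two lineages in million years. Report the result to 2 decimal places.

The sequences differ at 4 of 34 sites (5, 12, 22, 29), so p = 4/34 ≈ 0.117647.
d = −(3/4) ln(1 − 4p/3) = −0.75 ln(1 − 0.156863) = −0.75 ln(0.843137)
  = −0.75 × (-0.170626) = 0.127970 substitutions/site.
Under a molecular clock d = 2μt, so t = d/(2μ) = 0.127970 / (2 × 6.8 × 10^-8) = 0.94 million years.

0.94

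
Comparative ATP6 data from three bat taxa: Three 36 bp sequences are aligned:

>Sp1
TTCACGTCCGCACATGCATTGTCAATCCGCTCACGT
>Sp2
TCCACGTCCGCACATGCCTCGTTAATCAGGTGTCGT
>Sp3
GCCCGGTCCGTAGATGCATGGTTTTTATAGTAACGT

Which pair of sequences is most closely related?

Sp1–Sp2: 8/36 differ, p = 0.222, d = 0.264.
Sp1–Sp3: 15/36 differ, p = 0.417, d = 0.608.
Sp2–Sp3: 14/36 differ, p = 0.389, d = 0.548.
The smallest distance is between Sp1 and Sp2.

Sp1 and Sp2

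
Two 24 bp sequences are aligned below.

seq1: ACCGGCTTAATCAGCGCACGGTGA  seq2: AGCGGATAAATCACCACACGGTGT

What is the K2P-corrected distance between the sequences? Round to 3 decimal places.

0.307

Of 24 sites, 1 differences are transitions and 5 are transversions, so P = 1/24 ≈ 0.041667 and Q = 5/24 ≈ 0.208333.
Under the Kimura two-parameter model, d = −½ ln(1 − 2P − Q) − ¼ ln(1 − 2Q).
1 − 2P − Q = 0.708333, giving −½ ln(0.708333) = 0.172420.
1 − 2Q = 0.583334, giving −¼ ln(0.583334) = 0.134749.
d = 0.172420 + 0.134749 = 0.307169.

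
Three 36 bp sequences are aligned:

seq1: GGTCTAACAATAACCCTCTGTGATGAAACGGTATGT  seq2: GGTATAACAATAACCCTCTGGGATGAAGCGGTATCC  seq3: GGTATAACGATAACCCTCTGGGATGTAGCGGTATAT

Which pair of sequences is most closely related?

seq2 and seq3

seq1–seq2: 5/36 differ, p = 0.139, d = 0.154.
seq1–seq3: 6/36 differ, p = 0.167, d = 0.188.
seq2–seq3: 4/36 differ, p = 0.111, d = 0.120.
The smallest distance is between seq2 and seq3.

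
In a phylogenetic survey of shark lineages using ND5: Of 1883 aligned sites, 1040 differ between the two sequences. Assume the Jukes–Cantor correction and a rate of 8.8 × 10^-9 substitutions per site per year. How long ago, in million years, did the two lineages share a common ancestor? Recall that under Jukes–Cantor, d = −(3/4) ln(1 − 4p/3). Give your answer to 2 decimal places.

p = 1040/1883 ≈ 0.55231.
d = −(3/4) ln(1 − 4p/3) = −0.75 ln(1 − 0.736413) = −0.75 ln(0.263587)
  = −0.75 × (-1.333372) = 1.000029 substitutions/site.
Under a molecular clock d = 2μt, so t = d/(2μ) = 1.000029 / (2 × 8.8 × 10^-9) = 56.82 million years.

56.82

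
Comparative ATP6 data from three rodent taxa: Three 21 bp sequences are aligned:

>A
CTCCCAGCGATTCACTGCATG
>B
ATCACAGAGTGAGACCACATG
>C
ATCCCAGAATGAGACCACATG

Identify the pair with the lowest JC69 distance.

A–B: 9/21 differ, p = 0.429, d = 0.635.
A–C: 9/21 differ, p = 0.429, d = 0.635.
B–C: 2/21 differ, p = 0.095, d = 0.102.
The smallest distance is between B and C.

B and C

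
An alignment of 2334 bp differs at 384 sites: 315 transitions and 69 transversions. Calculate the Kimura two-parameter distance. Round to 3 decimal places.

P = 315/2334 ≈ 0.134961 and Q = 69/2334 ≈ 0.029563.
Under the Kimura two-parameter model, d = −½ ln(1 − 2P − Q) − ¼ ln(1 − 2Q).
1 − 2P − Q = 0.700515, giving −½ ln(0.700515) = 0.177970.
1 − 2Q = 0.940874, giving −¼ ln(0.940874) = 0.015237.
d = 0.177970 + 0.015237 = 0.193207.

0.193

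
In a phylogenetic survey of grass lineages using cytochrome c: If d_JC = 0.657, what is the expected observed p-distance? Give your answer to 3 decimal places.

p = (3/4)(1 − e^(−4d/3)) = 0.75 × (1 − e^(-0.876)) = 0.75 × (1 − 0.416445) = 0.437666.

0.438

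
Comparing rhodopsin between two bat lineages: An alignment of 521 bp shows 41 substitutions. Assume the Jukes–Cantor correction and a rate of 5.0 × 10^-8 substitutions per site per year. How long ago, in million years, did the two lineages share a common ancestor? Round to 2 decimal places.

0.83

p = 41/521 ≈ 0.078695.
d = −(3/4) ln(1 − 4p/3) = −0.75 ln(1 − 0.104927) = −0.75 ln(0.895073)
  = −0.75 × (-0.110850) = 0.083138 substitutions/site.
Under a molecular clock d = 2μt, so t = d/(2μ) = 0.083138 / (2 × 5.0 × 10^-8) = 0.83 million years.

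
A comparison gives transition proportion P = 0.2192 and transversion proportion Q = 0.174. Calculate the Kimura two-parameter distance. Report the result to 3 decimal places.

Under the Kimura two-parameter model, d = −½ ln(1 − 2P − Q) − ¼ ln(1 − 2Q).
1 − 2P − Q = 0.3876, giving −½ ln(0.3876) = 0.473891.
1 − 2Q = 0.652, giving −¼ ln(0.652) = 0.106928.
d = 0.473891 + 0.106928 = 0.580819.

0.581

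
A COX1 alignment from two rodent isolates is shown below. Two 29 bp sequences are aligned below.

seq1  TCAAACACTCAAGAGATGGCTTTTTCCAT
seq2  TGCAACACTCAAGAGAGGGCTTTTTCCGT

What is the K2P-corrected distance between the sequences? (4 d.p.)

Of 29 sites, 1 differences are transitions and 3 are transversions, so P = 1/29 ≈ 0.034483 and Q = 3/29 ≈ 0.103448.
Under the Kimura two-parameter model, d = −½ ln(1 − 2P − Q) − ¼ ln(1 − 2Q).
1 − 2P − Q = 0.827586, giving −½ ln(0.827586) = 0.094621.
1 − 2Q = 0.793104, giving −¼ ln(0.793104) = 0.057950.
d = 0.094621 + 0.057950 = 0.152571.

0.1526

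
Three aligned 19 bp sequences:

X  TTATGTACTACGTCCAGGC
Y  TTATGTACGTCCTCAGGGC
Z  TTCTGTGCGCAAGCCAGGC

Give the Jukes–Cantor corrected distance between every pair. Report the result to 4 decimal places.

d(X,Y) = 0.3241, d(X,Z) = 0.5068, d(Y,Z) = 0.6181

X–Y: 5/19 sites differ → p ≈ 0.263158, d = −0.75 ln(1 − 0.350877) = 0.324100 ≈ 0.3241.
X–Z: 7/19 sites differ → p ≈ 0.368421, d = −0.75 ln(1 − 0.491228) = 0.506816 ≈ 0.5068.
Y–Z: 8/19 sites differ → p ≈ 0.421053, d = −0.75 ln(1 − 0.561404) = 0.618132 ≈ 0.6181.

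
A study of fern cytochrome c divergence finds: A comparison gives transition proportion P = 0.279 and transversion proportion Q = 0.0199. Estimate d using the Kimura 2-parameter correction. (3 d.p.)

0.441

Under the Kimura two-parameter model, d = −½ ln(1 − 2P − Q) − ¼ ln(1 − 2Q).
1 − 2P − Q = 0.4221, giving −½ ln(0.4221) = 0.431257.
1 − 2Q = 0.9602, giving −¼ ln(0.9602) = 0.010153.
d = 0.431257 + 0.010153 = 0.441410.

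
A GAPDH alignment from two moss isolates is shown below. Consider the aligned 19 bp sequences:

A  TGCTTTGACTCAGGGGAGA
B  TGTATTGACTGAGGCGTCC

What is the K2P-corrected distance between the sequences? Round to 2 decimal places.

0.52

Of 19 sites, 1 differences are transitions and 6 are transversions, so P = 1/19 ≈ 0.052632 and Q = 6/19 ≈ 0.315789.
Under the Kimura two-parameter model, d = −½ ln(1 − 2P − Q) − ¼ ln(1 − 2Q).
1 − 2P − Q = 0.578947, giving −½ ln(0.578947) = 0.273272.
1 − 2Q = 0.368422, giving −¼ ln(0.368422) = 0.249632.
d = 0.273272 + 0.249632 = 0.522904.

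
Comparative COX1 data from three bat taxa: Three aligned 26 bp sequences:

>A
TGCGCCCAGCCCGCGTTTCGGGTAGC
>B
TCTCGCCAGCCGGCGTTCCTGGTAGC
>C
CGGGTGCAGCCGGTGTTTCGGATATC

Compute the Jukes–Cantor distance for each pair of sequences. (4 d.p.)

A–B: 7/26 sites differ → p ≈ 0.269231, d = −0.75 ln(1 − 0.358975) = 0.333515 ≈ 0.3335.
A–C: 8/26 sites differ → p ≈ 0.307692, d = −0.75 ln(1 − 0.410256) = 0.396050 ≈ 0.3961.
B–C: 11/26 sites differ → p ≈ 0.423077, d = −0.75 ln(1 − 0.564103) = 0.622762 ≈ 0.6228.

d(A,B) = 0.3335, d(A,C) = 0.3961, d(B,C) = 0.6228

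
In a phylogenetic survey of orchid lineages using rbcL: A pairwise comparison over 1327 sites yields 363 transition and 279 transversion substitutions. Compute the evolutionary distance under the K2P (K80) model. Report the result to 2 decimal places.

0.84

P = 363/1327 ≈ 0.273549 and Q = 279/1327 ≈ 0.210249.
Under the Kimura two-parameter model, d = −½ ln(1 − 2P − Q) − ¼ ln(1 − 2Q).
1 − 2P − Q = 0.242653, giving −½ ln(0.242653) = 0.708061.
1 − 2Q = 0.579502, giving −¼ ln(0.579502) = 0.136397.
d = 0.708061 + 0.136397 = 0.844458.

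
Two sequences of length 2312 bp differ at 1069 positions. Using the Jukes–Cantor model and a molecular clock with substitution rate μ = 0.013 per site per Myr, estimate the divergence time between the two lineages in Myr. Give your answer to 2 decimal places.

27.65

p = 1069/2312 ≈ 0.46237.
d = −(3/4) ln(1 − 4p/3) = −0.75 ln(1 − 0.616493) = −0.75 ln(0.383507)
  = −0.75 × (-0.958397) = 0.718798 substitutions/site.
Under a molecular clock d = 2μt, so t = d/(2μ) = 0.718798 / (2 × 0.013) = 27.65 Myr.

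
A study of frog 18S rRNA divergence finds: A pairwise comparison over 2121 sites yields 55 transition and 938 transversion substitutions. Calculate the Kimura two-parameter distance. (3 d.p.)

P = 55/2121 ≈ 0.025931 and Q = 938/2121 ≈ 0.442244.
Under the Kimura two-parameter model, d = −½ ln(1 − 2P − Q) − ¼ ln(1 − 2Q).
1 − 2P − Q = 0.505894, giving −½ ln(0.505894) = 0.340714.
1 − 2Q = 0.115512, giving −¼ ln(0.115512) = 0.539595.
d = 0.340714 + 0.539595 = 0.880309.

0.880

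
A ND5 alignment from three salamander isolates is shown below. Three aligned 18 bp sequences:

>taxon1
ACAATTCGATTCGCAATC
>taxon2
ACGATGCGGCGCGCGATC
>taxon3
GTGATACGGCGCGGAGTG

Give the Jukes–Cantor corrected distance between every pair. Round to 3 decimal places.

taxon1–taxon2: 6/18 sites differ → p ≈ 0.333333, d = −0.75 ln(1 − 0.444444) = 0.440839 ≈ 0.441.
taxon1–taxon3: 10/18 sites differ → p ≈ 0.555556, d = −0.75 ln(1 − 0.740741) = 1.012446 ≈ 1.012.
taxon2–taxon3: 7/18 sites differ → p ≈ 0.388889, d = −0.75 ln(1 − 0.518519) = 0.548166 ≈ 0.548.

d(taxon1,taxon2) = 0.441, d(taxon1,taxon3) = 1.012, d(taxon2,taxon3) = 0.548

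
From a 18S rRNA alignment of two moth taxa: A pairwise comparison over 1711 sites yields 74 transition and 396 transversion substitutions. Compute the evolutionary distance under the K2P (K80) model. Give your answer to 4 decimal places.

P = 74/1711 ≈ 0.04325 and Q = 396/1711 ≈ 0.231444.
Under the Kimura two-parameter model, d = −½ ln(1 − 2P − Q) − ¼ ln(1 − 2Q).
1 − 2P − Q = 0.682056, giving −½ ln(0.682056) = 0.191322.
1 − 2Q = 0.537112, giving −¼ ln(0.537112) = 0.155387.
d = 0.191322 + 0.155387 = 0.346709.

0.3467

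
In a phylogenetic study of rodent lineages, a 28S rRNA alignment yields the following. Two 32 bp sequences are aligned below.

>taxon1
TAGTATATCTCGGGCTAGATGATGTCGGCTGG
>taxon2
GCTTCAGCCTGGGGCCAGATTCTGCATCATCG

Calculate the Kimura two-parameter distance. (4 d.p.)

Of 32 sites, 4 differences are transitions and 13 are transversions, so P = 4/32 = 0.125 and Q = 13/32 = 0.40625.
Under the Kimura two-parameter model, d = −½ ln(1 − 2P − Q) − ¼ ln(1 − 2Q).
1 − 2P − Q = 0.34375, giving −½ ln(0.34375) = 0.533920.
1 − 2Q = 0.1875, giving −¼ ln(0.1875) = 0.418494.
d = 0.533920 + 0.418494 = 0.952414.

0.9524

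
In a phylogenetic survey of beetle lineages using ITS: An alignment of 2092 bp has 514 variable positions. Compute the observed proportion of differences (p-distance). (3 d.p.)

p = 514/2092 = 0.245697… ≈ 0.246 (to 3 d.p.).

0.246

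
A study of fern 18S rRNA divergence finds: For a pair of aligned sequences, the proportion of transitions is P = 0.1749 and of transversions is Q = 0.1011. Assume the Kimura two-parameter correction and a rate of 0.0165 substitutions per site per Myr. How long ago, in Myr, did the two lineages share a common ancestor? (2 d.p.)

10.79

Under the Kimura two-parameter model, d = −½ ln(1 − 2P − Q) − ¼ ln(1 − 2Q).
1 − 2P − Q = 0.5491, giving −½ ln(0.5491) = 0.299737.
1 − 2Q = 0.7978, giving −¼ ln(0.7978) = 0.056474.
d = 0.299737 + 0.056474 = 0.356211.
Under a molecular clock d = 2μt, so t = d/(2μ) = 0.356211 / (2 × 0.0165) = 10.79 Myr.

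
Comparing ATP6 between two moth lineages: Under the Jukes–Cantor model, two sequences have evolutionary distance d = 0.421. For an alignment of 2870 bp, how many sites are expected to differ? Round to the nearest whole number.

Invert JC69: p = (3/4)(1 − e^(−4d/3)) = 0.75 × (1 − e^(-0.561333)) = 0.75 × (1 − 0.570448) = 0.322164.
Expected differing sites = pL ≈ 0.322164 × 2870 = 924.61068 ≈ 925.

925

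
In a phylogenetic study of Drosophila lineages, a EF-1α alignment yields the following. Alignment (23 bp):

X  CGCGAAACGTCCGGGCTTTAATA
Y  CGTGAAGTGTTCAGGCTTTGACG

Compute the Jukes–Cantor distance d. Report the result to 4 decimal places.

0.4674

The sequences differ at 8 of 23 sites (3, 7, 8, 11, 13, 20, 22, 23), so p = 8/23 ≈ 0.347826.
d = −(3/4) ln(1 − 4p/3) = −0.75 ln(1 − 0.463768) = −0.75 ln(0.536232)
  = −0.75 × (-0.623188) = 0.467391 substitutions/site.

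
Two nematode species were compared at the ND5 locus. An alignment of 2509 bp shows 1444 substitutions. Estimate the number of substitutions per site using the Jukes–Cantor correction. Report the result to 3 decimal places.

1.094

p = 1444/2509 ≈ 0.575528.
d = −(3/4) ln(1 − 4p/3) = −0.75 ln(1 − 0.767371) = −0.75 ln(0.232629)
  = −0.75 × (-1.458310) = 1.093733 substitutions/site.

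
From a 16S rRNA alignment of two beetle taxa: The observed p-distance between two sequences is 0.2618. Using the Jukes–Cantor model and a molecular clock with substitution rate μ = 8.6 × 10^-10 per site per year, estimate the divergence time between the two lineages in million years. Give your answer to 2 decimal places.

187.22

d = −(3/4) ln(1 − 4p/3) = −0.75 ln(1 − 0.349067) = −0.75 ln(0.650933)
  = −0.75 × (-0.429349) = 0.322012 substitutions/site.
Under a molecular clock d = 2μt, so t = d/(2μ) = 0.322012 / (2 × 8.6 × 10^-10) = 187.22 million years.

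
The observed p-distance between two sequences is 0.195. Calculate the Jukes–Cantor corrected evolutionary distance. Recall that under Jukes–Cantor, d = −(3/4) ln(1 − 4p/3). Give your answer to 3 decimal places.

0.226

d = −(3/4) ln(1 − 4p/3) = −0.75 ln(1 − 0.26) = −0.75 ln(0.74)
  = −0.75 × (-0.301105) = 0.225829 substitutions/site.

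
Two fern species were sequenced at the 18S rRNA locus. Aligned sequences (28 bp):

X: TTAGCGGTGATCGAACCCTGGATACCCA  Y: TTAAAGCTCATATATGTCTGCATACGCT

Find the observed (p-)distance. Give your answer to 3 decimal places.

The sequences differ at 12 of 28 positions.
p = 12/28 = 0.428571… ≈ 0.429 (to 3 d.p.).

0.429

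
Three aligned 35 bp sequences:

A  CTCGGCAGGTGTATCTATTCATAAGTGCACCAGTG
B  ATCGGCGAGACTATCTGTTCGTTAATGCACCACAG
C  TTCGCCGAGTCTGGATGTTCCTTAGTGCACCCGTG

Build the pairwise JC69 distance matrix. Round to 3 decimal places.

d(A,B) = 0.407, d(A,C) = 0.458, d(B,C) = 0.407

A–B: 11/35 sites differ → p ≈ 0.314286, d = −0.75 ln(1 − 0.419048) = 0.407315 ≈ 0.407.
A–C: 12/35 sites differ → p ≈ 0.342857, d = −0.75 ln(1 − 0.457143) = 0.458182 ≈ 0.458.
B–C: 11/35 sites differ → p ≈ 0.314286, d = −0.75 ln(1 − 0.419048) = 0.407315 ≈ 0.407.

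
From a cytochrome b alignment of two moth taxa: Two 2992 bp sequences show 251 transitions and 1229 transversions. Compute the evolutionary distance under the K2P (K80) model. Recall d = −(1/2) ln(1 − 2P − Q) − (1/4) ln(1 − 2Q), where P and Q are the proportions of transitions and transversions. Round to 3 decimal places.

0.863

P = 251/2992 ≈ 0.08389 and Q = 1229/2992 ≈ 0.410762.
Under the Kimura two-parameter model, d = −½ ln(1 − 2P − Q) − ¼ ln(1 − 2Q).
1 − 2P − Q = 0.421458, giving −½ ln(0.421458) = 0.432018.
1 − 2Q = 0.178476, giving −¼ ln(0.178476) = 0.430825.
d = 0.432018 + 0.430825 = 0.862843.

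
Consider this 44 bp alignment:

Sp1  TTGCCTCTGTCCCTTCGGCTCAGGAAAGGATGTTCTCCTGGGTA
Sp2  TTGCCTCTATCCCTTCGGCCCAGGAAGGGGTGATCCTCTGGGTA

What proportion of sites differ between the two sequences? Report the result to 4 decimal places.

0.1591

The sequences differ at 7 of 44 positions (sites 9, 20, 27, 30, 33, 36, 37).
p = 7/44 = 0.159090… ≈ 0.1591 (to 4 d.p.).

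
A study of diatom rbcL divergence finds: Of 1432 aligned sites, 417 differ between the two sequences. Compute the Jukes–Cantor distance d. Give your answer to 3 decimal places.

p = 417/1432 ≈ 0.291201.
d = −(3/4) ln(1 − 4p/3) = −0.75 ln(1 − 0.388268) = −0.75 ln(0.611732)
  = −0.75 × (-0.491461) = 0.368596 substitutions/site.

0.369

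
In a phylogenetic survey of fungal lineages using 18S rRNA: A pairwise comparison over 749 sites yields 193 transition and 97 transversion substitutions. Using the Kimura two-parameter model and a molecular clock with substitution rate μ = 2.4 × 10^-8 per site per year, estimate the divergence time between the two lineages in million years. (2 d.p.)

P = 193/749 ≈ 0.257677 and Q = 97/749 ≈ 0.129506.
Under the Kimura two-parameter model, d = −½ ln(1 − 2P − Q) − ¼ ln(1 − 2Q).
1 − 2P − Q = 0.35514, giving −½ ln(0.35514) = 0.517622.
1 − 2Q = 0.740988, giving −¼ ln(0.740988) = 0.074943.
d = 0.517622 + 0.074943 = 0.592565.
Under a molecular clock d = 2μt, so t = d/(2μ) = 0.592565 / (2 × 2.4 × 10^-8) = 12.35 million years.

12.35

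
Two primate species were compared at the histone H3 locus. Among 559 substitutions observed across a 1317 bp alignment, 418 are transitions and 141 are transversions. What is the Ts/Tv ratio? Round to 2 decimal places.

2.96

R = 418/141 = 2.964539… ≈ 2.96 (to 2 d.p.).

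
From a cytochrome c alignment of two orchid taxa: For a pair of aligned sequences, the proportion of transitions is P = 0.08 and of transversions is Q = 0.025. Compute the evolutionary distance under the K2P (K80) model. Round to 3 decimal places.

0.115

Under the Kimura two-parameter model, d = −½ ln(1 − 2P − Q) − ¼ ln(1 − 2Q).
1 − 2P − Q = 0.815, giving −½ ln(0.815) = 0.102284.
1 − 2Q = 0.95, giving −¼ ln(0.95) = 0.012823.
d = 0.102284 + 0.012823 = 0.115107.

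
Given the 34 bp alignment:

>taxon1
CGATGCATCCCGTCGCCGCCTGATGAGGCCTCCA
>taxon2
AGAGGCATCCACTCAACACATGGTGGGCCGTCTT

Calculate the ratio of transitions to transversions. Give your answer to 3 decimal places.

Transitions are A↔G and C↔T; transversions are all other mismatches.
Transitions: 5. Transversions: 9.
R = 5/9 = 0.555555… ≈ 0.556 (to 3 d.p.).

0.556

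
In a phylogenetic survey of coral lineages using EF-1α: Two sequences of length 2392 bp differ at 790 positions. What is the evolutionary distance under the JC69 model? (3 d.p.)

0.435

p = 790/2392 ≈ 0.330268.
d = −(3/4) ln(1 − 4p/3) = −0.75 ln(1 − 0.440357) = −0.75 ln(0.559643)
  = −0.75 × (-0.580456) = 0.435342 substitutions/site.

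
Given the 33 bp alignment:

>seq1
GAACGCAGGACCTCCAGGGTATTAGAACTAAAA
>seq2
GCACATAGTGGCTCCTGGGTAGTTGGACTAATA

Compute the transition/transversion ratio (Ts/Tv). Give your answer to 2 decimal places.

0.57

Transitions are A↔G and C↔T; transversions are all other mismatches.
Transitions: 4. Transversions: 7.
R = 4/7 = 0.571428… ≈ 0.57 (to 2 d.p.).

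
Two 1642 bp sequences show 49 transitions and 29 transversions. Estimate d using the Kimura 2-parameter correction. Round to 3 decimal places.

P = 49/1642 ≈ 0.029842 and Q = 29/1642 ≈ 0.017661.
Under the Kimura two-parameter model, d = −½ ln(1 − 2P − Q) − ¼ ln(1 − 2Q).
1 − 2P − Q = 0.922655, giving −½ ln(0.922655) = 0.040250.
1 − 2Q = 0.964678, giving −¼ ln(0.964678) = 0.008990.
d = 0.040250 + 0.008990 = 0.049240.

0.049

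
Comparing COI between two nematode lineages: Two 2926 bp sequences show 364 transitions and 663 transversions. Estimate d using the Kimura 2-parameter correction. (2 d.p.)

0.47

P = 364/2926 ≈ 0.124402 and Q = 663/2926 ≈ 0.226589.
Under the Kimura two-parameter model, d = −½ ln(1 − 2P − Q) − ¼ ln(1 − 2Q).
1 − 2P − Q = 0.524607, giving −½ ln(0.524607) = 0.322553.
1 − 2Q = 0.546822, giving −¼ ln(0.546822) = 0.150908.
d = 0.322553 + 0.150908 = 0.473461.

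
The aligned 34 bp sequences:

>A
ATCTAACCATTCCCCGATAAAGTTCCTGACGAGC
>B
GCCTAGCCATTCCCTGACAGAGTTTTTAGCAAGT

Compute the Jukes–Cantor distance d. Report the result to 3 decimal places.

0.477

The sequences differ at 12 of 34 sites, so p = 12/34 ≈ 0.352941.
d = −(3/4) ln(1 − 4p/3) = −0.75 ln(1 − 0.470588) = −0.75 ln(0.529412)
  = −0.75 × (-0.635988) = 0.476991 substitutions/site.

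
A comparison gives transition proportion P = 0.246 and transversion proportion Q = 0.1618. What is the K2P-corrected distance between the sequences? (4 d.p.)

Under the Kimura two-parameter model, d = −½ ln(1 − 2P − Q) − ¼ ln(1 − 2Q).
1 − 2P − Q = 0.3462, giving −½ ln(0.3462) = 0.530369.
1 − 2Q = 0.6764, giving −¼ ln(0.6764) = 0.097743.
d = 0.530369 + 0.097743 = 0.628112.

0.6281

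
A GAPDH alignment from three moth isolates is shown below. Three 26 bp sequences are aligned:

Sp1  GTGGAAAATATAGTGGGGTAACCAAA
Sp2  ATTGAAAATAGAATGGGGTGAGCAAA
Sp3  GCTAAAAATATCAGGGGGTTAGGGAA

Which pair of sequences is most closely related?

Sp1–Sp2: 6/26 differ, p = 0.231, d = 0.276.
Sp1–Sp3: 10/26 differ, p = 0.385, d = 0.539.
Sp2–Sp3: 9/26 differ, p = 0.346, d = 0.464.
The smallest distance is between Sp1 and Sp2.

Sp1 and Sp2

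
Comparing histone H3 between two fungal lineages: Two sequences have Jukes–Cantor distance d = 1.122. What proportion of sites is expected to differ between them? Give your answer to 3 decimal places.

0.582

p = (3/4)(1 − e^(−4d/3)) = 0.75 × (1 − e^(-1.496)) = 0.75 × (1 − 0.224024) = 0.581982.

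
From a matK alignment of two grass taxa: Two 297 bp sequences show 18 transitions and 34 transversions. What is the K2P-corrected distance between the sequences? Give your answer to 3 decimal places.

0.199

P = 18/297 ≈ 0.060606 and Q = 34/297 ≈ 0.114478.
Under the Kimura two-parameter model, d = −½ ln(1 − 2P − Q) − ¼ ln(1 − 2Q).
1 − 2P − Q = 0.76431, giving −½ ln(0.76431) = 0.134391.
1 − 2Q = 0.771044, giving −¼ ln(0.771044) = 0.065002.
d = 0.134391 + 0.065002 = 0.199393.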